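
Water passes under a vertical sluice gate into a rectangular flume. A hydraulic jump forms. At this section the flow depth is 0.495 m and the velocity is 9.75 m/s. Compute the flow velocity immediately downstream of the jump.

Fr₁ = V₁/√(g·y₁) = 9.75/√(9.81×0.495) = 4.42.
Sequent-depth ratio: y₂/y₁ = ½[√(1 + 8Fr₁²) − 1] = ½[√157.6 − 1] = 5.78.
y₂ = 5.78 × 0.495 = 2.86 m.
q = V₁·y₁ = 9.75 × 0.495 = 4.83 m²/s.
V₂ = q/y₂ = 4.83/2.86 = 1.69 m/s.

V₂ = 1.69 m/s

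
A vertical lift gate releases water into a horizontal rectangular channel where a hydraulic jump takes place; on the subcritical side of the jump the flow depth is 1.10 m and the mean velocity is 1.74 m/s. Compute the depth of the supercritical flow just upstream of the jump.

y₁ = 0.441 m

Fr₂ = V₂/√(g·y₂) = 1.74/√(9.81×1.10) = 0.530.
From the momentum equation (using Fr₂), y₁/y₂ = ½[√(1 + 8Fr₂²) − 1] = ½[√3.245 − 1] = 0.401.
y₁ = 0.401 × 1.10 = 0.441 m.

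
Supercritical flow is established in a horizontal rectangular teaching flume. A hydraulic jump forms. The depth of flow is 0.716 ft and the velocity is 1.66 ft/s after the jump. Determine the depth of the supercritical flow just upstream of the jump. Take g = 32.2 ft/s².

y₁ = 0.143 ft

Fr₂ = V₂/√(g·y₂) = 1.66/√(32.2×0.716) = 0.346.
Applying the sequent-depth relation in reverse, y₁/y₂ = ½[√(1 + 8Fr₂²) − 1] = ½[√1.956 − 1] = 0.199.
y₁ = 0.199 × 0.716 = 0.143 ft.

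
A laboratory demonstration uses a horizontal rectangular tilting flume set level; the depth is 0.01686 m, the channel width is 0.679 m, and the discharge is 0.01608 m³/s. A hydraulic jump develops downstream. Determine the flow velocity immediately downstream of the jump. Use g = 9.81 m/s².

V₂ = 0.3185 m/s

q = Q/b = 0.01608/0.679 = 0.02368 m²/s; V₁ = q/y₁ = 1.405 m/s. Fr₁ = V₁/√(g·y₁) = 3.454.
Conjugate-depth relation: y₂/y₁ = ½[√(1 + 8Fr₁²) − 1] = ½[√96.429 − 1] = 4.410.
y₂ = 4.410 × 0.01686 = 0.07435 m.
V₂ = q/y₂ = 0.02368/0.07435 = 0.3185 m/s.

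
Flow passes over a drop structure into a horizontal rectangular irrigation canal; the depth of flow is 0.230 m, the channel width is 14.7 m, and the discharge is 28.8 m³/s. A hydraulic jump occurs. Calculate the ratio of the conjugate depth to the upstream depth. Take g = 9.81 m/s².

q = Q/b = 28.8/14.7 = 1.96 m²/s; V₁ = q/y₁ = 8.52 m/s. Fr₁ = V₁/√(g·y₁) = 5.67.
Conjugate-depth relation: y₂/y₁ = ½[√(1 + 8Fr₁²) − 1] = ½[√258.3 − 1] = 7.54.

y₂/y₁ = 7.54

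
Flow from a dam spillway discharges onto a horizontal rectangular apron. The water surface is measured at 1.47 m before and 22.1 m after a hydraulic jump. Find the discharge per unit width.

For a rectangular channel the momentum equation gives q² = ½·g·y₁·y₂·(y₁ + y₂) = ½×9.81×1.47×22.1×23.6 = 3756.
q = √3756 = 61.3 m²/s.

q = 61.3 m²/s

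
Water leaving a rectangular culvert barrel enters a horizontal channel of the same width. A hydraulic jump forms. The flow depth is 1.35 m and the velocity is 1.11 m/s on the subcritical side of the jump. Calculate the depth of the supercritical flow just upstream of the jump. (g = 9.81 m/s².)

y₁ = 0.216 m

Fr₂ = V₂/√(g·y₂) = 1.11/√(9.81×1.35) = 0.305.
From the momentum equation (using Fr₂), y₁/y₂ = ½[√(1 + 8Fr₂²) − 1] = ½[√1.744 − 1] = 0.160.
y₁ = 0.160 × 1.35 = 0.216 m.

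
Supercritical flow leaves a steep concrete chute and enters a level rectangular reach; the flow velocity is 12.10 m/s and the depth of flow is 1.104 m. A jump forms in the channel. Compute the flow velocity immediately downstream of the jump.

Fr₁ = V₁/√(g·y₁) = 12.10/√(9.81×1.104) = 3.677.
Conjugate-depth relation: y₂/y₁ = ½[√(1 + 8Fr₁²) − 1] = ½[√109.15 − 1] = 4.724.
y₂ = 4.724 × 1.104 = 5.215 m.
q = V₁·y₁ = 12.10 × 1.104 = 13.36 m²/s.
V₂ = q/y₂ = 13.36/5.215 = 2.562 m/s.

V₂ = 2.562 m/s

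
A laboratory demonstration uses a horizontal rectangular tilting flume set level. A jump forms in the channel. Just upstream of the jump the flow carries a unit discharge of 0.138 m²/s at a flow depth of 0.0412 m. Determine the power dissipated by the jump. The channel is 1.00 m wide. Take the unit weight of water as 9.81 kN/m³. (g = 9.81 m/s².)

P = 0.425 kW

V₁ = q/y₁ = 0.138/0.0412 = 3.35 m/s. Fr₁ = V₁/√(g·y₁) = 3.35/√(9.81×0.0412) = 5.27.
Sequent-depth ratio: y₂/y₁ = ½[√(1 + 8Fr₁²) − 1] = ½[√223.1 − 1] = 6.97.
y₂ = 6.97 × 0.0412 = 0.287 m.
V₂ = q/y₂ = 0.138/0.287 = 0.481 m/s. E₁ = y₁ + V₁²/2g = 0.613 m; E₂ = y₂ + V₂²/2g = 0.299 m. ΔE = E₁ − E₂ = 0.314 m.
Q = q·b = 0.138 × 1.00 = 0.138 m³/s. P = γ·Q·ΔE = 9.81 × 0.138 × 0.314 = 0.425 kW.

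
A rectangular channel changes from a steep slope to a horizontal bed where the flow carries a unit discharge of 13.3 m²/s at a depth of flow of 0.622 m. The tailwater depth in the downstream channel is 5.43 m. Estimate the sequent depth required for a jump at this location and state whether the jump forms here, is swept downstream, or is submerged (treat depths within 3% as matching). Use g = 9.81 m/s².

V₁ = q/y₁ = 13.3/0.622 = 21.4 m/s. Fr₁ = V₁/√(g·y₁) = 21.4/√(9.81×0.622) = 8.66.
Conjugate-depth relation: y₂/y₁ = ½[√(1 + 8Fr₁²) − 1] = ½[√600.5 − 1] = 11.8.
y₂ = 11.8 × 0.622 = 7.31 m.
Tailwater y_tw = 5.43 m: y_tw < y₂, so the jump is swept downstream.

y₂ = 7.31 m; the jump is swept downstream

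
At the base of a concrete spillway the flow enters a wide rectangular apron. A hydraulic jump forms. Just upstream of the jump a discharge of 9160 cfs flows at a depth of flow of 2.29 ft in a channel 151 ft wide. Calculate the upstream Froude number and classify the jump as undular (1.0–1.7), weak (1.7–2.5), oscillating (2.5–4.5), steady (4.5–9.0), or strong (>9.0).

q = Q/b = 9160/151 = 60.7 ft²/s; V₁ = q/y₁ = 26.5 ft/s. Fr₁ = V₁/√(g·y₁) = 3.08.
Fr₁ = 3.08 lies in the oscillating range.

Fr₁ = 3.08; oscillating jump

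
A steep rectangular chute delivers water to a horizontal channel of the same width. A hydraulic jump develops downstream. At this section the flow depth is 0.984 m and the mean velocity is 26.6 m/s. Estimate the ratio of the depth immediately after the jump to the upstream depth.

y₂/y₁ = 11.6

Fr₁ = V₁/√(g·y₁) = 26.6/√(9.81×0.984) = 8.56.
Conjugate-depth relation: y₂/y₁ = ½[√(1 + 8Fr₁²) − 1] = ½[√587.4 − 1] = 11.6.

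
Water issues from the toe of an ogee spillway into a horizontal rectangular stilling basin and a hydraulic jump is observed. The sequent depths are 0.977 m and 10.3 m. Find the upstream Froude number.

Fr₁ = 7.80

For a rectangular channel the momentum equation gives q² = ½·g·y₁·y₂·(y₁ + y₂) = ½×9.81×0.977×10.3×11.3 = 557.
q = √557 = 23.6 m²/s.
V₁ = q/y₁ = 24.1 m/s; Fr₁ = V₁/√(g·y₁) = 7.80.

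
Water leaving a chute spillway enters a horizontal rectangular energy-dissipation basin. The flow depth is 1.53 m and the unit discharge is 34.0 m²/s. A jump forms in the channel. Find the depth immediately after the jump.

y₂ = 11.7 m

V₁ = q/y₁ = 34.0/1.53 = 22.2 m/s. Fr₁ = V₁/√(g·y₁) = 22.2/√(9.81×1.53) = 5.74.
From the momentum equation for a rectangular channel, y₂/y₁ = ½[√(1 + 8Fr₁²) − 1] = ½[√264.2 − 1] = 7.63.
y₂ = 7.63 × 1.53 = 11.7 m.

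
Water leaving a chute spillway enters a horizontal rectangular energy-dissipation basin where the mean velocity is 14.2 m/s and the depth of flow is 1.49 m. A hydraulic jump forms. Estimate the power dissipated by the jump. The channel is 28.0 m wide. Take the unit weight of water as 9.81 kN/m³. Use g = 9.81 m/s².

P = 24409 kW

Fr₁ = V₁/√(g·y₁) = 14.2/√(9.81×1.49) = 3.71.
Sequent-depth ratio: y₂/y₁ = ½[√(1 + 8Fr₁²) − 1] = ½[√111.4 − 1] = 4.78.
y₂ = 4.78 × 1.49 = 7.12 m.
q = V₁·y₁ = 14.2 × 1.49 = 21.2 m²/s. V₂ = q/y₂ = 21.2/7.12 = 2.97 m/s. E₁ = y₁ + V₁²/2g = 11.8 m; E₂ = y₂ + V₂²/2g = 7.57 m. ΔE = E₁ − E₂ = 4.20 m.
Q = q·b = 21.2 × 28.0 = 592 m³/s. P = γ·Q·ΔE = 9.81 × 592 × 4.20 = 24409 kW.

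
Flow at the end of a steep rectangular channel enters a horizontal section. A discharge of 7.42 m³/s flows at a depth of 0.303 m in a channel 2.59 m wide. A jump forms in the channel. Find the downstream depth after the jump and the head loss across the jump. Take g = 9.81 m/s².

q = Q/b = 7.42/2.59 = 2.86 m²/s; V₁ = q/y₁ = 9.45 m/s. Fr₁ = V₁/√(g·y₁) = 5.48.
Sequent-depth ratio: y₂/y₁ = ½[√(1 + 8Fr₁²) − 1] = ½[√241.6 − 1] = 7.27.
y₂ = 7.27 × 0.303 = 2.20 m.
V₂ = q/y₂ = 2.86/2.20 = 1.30 m/s. E₁ = y₁ + V₁²/2g = 4.86 m; E₂ = y₂ + V₂²/2g = 2.29 m. ΔE = E₁ − E₂ = 2.57 m.

y₂ = 2.20 m; ΔE = 2.57 m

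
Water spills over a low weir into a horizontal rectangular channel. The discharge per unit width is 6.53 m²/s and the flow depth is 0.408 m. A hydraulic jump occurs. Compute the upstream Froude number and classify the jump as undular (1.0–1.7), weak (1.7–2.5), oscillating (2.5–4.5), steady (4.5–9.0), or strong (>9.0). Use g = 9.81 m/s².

V₁ = q/y₁ = 6.53/0.408 = 16.0 m/s. Fr₁ = V₁/√(g·y₁) = 16.0/√(9.81×0.408) = 8.00.
Fr₁ = 8.00 lies in the steady range.

Fr₁ = 8.00; steady jump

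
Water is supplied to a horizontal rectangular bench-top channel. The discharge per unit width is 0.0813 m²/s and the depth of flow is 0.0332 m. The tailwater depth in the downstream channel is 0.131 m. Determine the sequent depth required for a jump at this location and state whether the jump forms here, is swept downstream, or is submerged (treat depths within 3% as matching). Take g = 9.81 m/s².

V₁ = q/y₁ = 0.0813/0.0332 = 2.45 m/s. Fr₁ = V₁/√(g·y₁) = 2.45/√(9.81×0.0332) = 4.29.
From the momentum equation for a rectangular channel, y₂/y₁ = ½[√(1 + 8Fr₁²) − 1] = ½[√148.3 − 1] = 5.59.
y₂ = 5.59 × 0.0332 = 0.186 m.
Tailwater y_tw = 0.131 m: y_tw < y₂, so the jump is swept downstream.

y₂ = 0.186 m; the jump is swept downstream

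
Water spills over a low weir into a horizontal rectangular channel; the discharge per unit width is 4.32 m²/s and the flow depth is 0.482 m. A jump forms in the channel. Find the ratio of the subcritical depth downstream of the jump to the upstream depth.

y₂/y₁ = 5.35

V₁ = q/y₁ = 4.32/0.482 = 8.96 m/s. Fr₁ = V₁/√(g·y₁) = 8.96/√(9.81×0.482) = 4.12.
Conjugate-depth relation: y₂/y₁ = ½[√(1 + 8Fr₁²) − 1] = ½[√136.9 − 1] = 5.35.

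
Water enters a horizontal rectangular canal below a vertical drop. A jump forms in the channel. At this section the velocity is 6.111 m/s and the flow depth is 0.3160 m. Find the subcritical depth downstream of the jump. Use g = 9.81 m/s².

Fr₁ = V₁/√(g·y₁) = 6.111/√(9.81×0.3160) = 3.471.
Sequent-depth ratio: y₂/y₁ = ½[√(1 + 8Fr₁²) − 1] = ½[√97.374 − 1] = 4.434.
y₂ = 4.434 × 0.3160 = 1.401 m.

y₂ = 1.401 m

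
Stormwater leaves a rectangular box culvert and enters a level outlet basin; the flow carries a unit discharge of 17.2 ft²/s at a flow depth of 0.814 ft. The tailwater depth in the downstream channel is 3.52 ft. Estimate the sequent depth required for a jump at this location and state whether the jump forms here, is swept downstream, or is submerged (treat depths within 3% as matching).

y₂ = 4.36 ft; the jump is swept downstream

V₁ = q/y₁ = 17.2/0.814 = 21.1 ft/s. Fr₁ = V₁/√(g·y₁) = 21.1/√(32.2×0.814) = 4.13.
Sequent-depth ratio: y₂/y₁ = ½[√(1 + 8Fr₁²) − 1] = ½[√137.3 − 1] = 5.36.
y₂ = 5.36 × 0.814 = 4.36 ft.
Tailwater y_tw = 3.52 ft: y_tw < y₂, so the jump is swept downstream.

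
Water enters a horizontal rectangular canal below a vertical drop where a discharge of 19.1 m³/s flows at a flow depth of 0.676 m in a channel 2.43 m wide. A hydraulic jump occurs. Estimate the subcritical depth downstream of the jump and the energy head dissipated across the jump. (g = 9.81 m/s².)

q = Q/b = 19.1/2.43 = 7.86 m²/s; V₁ = q/y₁ = 11.6 m/s. Fr₁ = V₁/√(g·y₁) = 4.52.
Bélanger equation: y₂/y₁ = ½[√(1 + 8Fr₁²) − 1] = ½[√164.1 − 1] = 5.90.
y₂ = 5.90 × 0.676 = 3.99 m.
V₂ = q/y₂ = 7.86/3.99 = 1.97 m/s. E₁ = y₁ + V₁²/2g = 7.57 m; E₂ = y₂ + V₂²/2g = 4.19 m. ΔE = E₁ − E₂ = 3.38 m.

y₂ = 3.99 m; ΔE = 3.38 m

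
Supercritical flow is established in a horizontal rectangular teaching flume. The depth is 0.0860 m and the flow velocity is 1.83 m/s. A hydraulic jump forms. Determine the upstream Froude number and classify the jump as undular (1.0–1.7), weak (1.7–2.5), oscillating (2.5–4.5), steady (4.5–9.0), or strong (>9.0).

Fr₁ = V₁/√(g·y₁) = 1.83/√(9.81×0.0860) = 1.99.
Fr₁ = 1.99 lies in the weak range.

Fr₁ = 1.99; weak jump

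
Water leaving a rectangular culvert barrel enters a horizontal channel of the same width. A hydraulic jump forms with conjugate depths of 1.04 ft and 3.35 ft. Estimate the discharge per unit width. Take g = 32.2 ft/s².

q = 15.7 ft²/s

For a rectangular channel the momentum equation gives q² = ½·g·y₁·y₂·(y₁ + y₂) = ½×32.2×1.04×3.35×4.39 = 246.
q = √246 = 15.7 ft²/s.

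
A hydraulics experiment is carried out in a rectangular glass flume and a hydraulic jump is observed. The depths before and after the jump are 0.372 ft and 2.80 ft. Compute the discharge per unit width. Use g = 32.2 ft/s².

q = 7.29 ft²/s

For a rectangular channel the momentum equation gives q² = ½·g·y₁·y₂·(y₁ + y₂) = ½×32.2×0.372×2.80×3.17 = 53.2.
q = √53.2 = 7.29 ft²/s.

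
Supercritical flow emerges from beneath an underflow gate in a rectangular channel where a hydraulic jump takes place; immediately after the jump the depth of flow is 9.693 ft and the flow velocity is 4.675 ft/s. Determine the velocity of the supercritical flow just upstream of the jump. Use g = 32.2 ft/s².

V₁ = 37.54 ft/s

Fr₂ = V₂/√(g·y₂) = 4.675/√(32.2×9.693) = 0.2646.
The Bélanger relation is symmetric: y₁/y₂ = ½[√(1 + 8Fr₂²) − 1] = ½[√1.5602 − 1] = 0.1245.
y₁ = 0.1245 × 9.693 = 1.207 ft.
V₁ = q/y₁ = 45.31/1.207 = 37.54 ft/s.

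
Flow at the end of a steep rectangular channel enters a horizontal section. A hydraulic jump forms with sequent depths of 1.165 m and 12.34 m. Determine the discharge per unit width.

q = 30.86 m²/s

For a rectangular channel the momentum equation gives q² = ½·g·y₁·y₂·(y₁ + y₂) = ½×9.81×1.165×12.34×13.50 = 952.3.
q = √952.3 = 30.86 m²/s.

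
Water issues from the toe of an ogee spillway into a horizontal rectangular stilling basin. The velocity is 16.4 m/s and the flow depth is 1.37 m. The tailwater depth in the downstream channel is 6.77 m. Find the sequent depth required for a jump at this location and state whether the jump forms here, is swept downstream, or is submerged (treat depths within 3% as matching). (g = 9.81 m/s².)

y₂ = 8.01 m; the jump is swept downstream

Fr₁ = V₁/√(g·y₁) = 16.4/√(9.81×1.37) = 4.47.
Conjugate-depth relation: y₂/y₁ = ½[√(1 + 8Fr₁²) − 1] = ½[√161.1 − 1] = 5.85.
y₂ = 5.85 × 1.37 = 8.01 m.
Tailwater y_tw = 6.77 m: y_tw < y₂, so the jump is swept downstream.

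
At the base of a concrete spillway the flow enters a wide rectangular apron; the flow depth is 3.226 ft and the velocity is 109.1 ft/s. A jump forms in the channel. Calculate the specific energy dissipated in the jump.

ΔE = 139.9 ft

Fr₁ = V₁/√(g·y₁) = 109.1/√(32.2×3.226) = 10.70.
From the momentum equation for a rectangular channel, y₂/y₁ = ½[√(1 + 8Fr₁²) − 1] = ½[√917.68 − 1] = 14.65.
y₂ = 14.65 × 3.226 = 47.25 ft.
q = V₁·y₁ = 109.1 × 3.226 = 352.0 ft²/s. V₂ = q/y₂ = 352.0/47.25 = 7.449 ft/s. E₁ = y₁ + V₁²/2g = 188.1 ft; E₂ = y₂ + V₂²/2g = 48.11 ft. ΔE = E₁ − E₂ = 139.9 ft.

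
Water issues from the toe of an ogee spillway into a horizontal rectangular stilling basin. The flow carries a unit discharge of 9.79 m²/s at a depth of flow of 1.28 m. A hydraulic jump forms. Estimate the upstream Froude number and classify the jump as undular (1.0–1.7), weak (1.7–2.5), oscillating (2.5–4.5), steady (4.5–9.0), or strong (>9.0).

V₁ = q/y₁ = 9.79/1.28 = 7.65 m/s. Fr₁ = V₁/√(g·y₁) = 7.65/√(9.81×1.28) = 2.16.
Fr₁ = 2.16 lies in the weak range.

Fr₁ = 2.16; weak jump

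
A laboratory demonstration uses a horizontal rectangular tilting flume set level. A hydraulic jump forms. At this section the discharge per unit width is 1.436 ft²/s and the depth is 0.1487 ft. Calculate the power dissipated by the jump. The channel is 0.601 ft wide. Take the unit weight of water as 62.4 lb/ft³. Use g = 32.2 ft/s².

P = 0.06820 hp

V₁ = q/y₁ = 1.436/0.1487 = 9.657 ft/s. Fr₁ = V₁/√(g·y₁) = 9.657/√(32.2×0.1487) = 4.413.
By Bélanger, y₂/y₁ = ½[√(1 + 8Fr₁²) − 1] = ½[√156.82 − 1] = 5.761.
y₂ = 5.761 × 0.1487 = 0.8567 ft.
Head loss: ΔE = (y₂ − y₁)³/(4y₁y₂) = (0.8567 − 0.1487)³/(4×0.1487×0.8567) = 0.3549/0.5096 = 0.6965 ft.
Q = q·b = 1.436 × 0.601 = 0.8630 cfs. P = γ·Q·ΔE/550 = 62.4 × 0.8630 × 0.6965 / 550 = 0.06820 hp.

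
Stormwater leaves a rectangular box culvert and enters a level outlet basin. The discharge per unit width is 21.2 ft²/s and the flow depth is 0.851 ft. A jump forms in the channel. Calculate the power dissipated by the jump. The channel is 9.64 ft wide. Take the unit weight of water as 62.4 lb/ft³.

V₁ = q/y₁ = 21.2/0.851 = 24.9 ft/s. Fr₁ = V₁/√(g·y₁) = 24.9/√(32.2×0.851) = 4.76.
Conjugate-depth relation: y₂/y₁ = ½[√(1 + 8Fr₁²) − 1] = ½[√182.2 − 1] = 6.25.
y₂ = 6.25 × 0.851 = 5.32 ft.
Head loss: ΔE = (y₂ − y₁)³/(4y₁y₂) = (5.32 − 0.851)³/(4×0.851×5.32) = 89.1/18.1 = 4.92 ft.
Q = q·b = 21.2 × 9.64 = 204 cfs. P = γ·Q·ΔE/550 = 62.4 × 204 × 4.92 / 550 = 114 hp.

P = 114 hp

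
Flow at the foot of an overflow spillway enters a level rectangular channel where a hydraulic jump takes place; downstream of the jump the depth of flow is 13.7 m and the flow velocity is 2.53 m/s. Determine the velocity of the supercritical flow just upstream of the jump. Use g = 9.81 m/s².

V₁ = 28.9 m/s

Fr₂ = V₂/√(g·y₂) = 2.53/√(9.81×13.7) = 0.218.
Applying the sequent-depth relation in reverse, y₁/y₂ = ½[√(1 + 8Fr₂²) − 1] = ½[√1.381 − 1] = 0.0876.
y₁ = 0.0876 × 13.7 = 1.20 m.
V₁ = q/y₁ = 34.7/1.20 = 28.9 m/s.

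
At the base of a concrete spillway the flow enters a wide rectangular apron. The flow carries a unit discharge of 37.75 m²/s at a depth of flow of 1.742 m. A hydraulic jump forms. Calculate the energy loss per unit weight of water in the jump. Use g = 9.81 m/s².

V₁ = q/y₁ = 37.75/1.742 = 21.67 m/s. Fr₁ = V₁/√(g·y₁) = 21.67/√(9.81×1.742) = 5.242.
Conjugate-depth relation: y₂/y₁ = ½[√(1 + 8Fr₁²) − 1] = ½[√220.84 − 1] = 6.930.
y₂ = 6.930 × 1.742 = 12.07 m.
V₂ = q/y₂ = 37.75/12.07 = 3.127 m/s. E₁ = y₁ + V₁²/2g = 25.68 m; E₂ = y₂ + V₂²/2g = 12.57 m. ΔE = E₁ − E₂ = 13.11 m.

ΔE = 13.11 m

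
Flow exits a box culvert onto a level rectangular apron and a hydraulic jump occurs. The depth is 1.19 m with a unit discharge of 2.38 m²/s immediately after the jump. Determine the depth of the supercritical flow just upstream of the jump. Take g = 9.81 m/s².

y₁ = 0.556 m

V₂ = q/y₂ = 2.38/1.19 = 2.00 m/s; Fr₂ = V₂/√(g·y₂) = 0.585.
The Bélanger relation is symmetric: y₁/y₂ = ½[√(1 + 8Fr₂²) − 1] = ½[√3.741 − 1] = 0.467.
y₁ = 0.467 × 1.19 = 0.556 m.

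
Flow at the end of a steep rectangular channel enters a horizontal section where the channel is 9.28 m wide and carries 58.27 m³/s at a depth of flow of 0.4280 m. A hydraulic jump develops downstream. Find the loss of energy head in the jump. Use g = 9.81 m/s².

ΔE = 7.155 m

q = Q/b = 58.27/9.28 = 6.279 m²/s; V₁ = q/y₁ = 14.67 m/s. Fr₁ = V₁/√(g·y₁) = 7.160.
Bélanger equation: y₂/y₁ = ½[√(1 + 8Fr₁²) − 1] = ½[√411.09 − 1] = 9.638.
y₂ = 9.638 × 0.4280 = 4.125 m.
V₂ = q/y₂ = 6.279/4.125 = 1.522 m/s. E₁ = y₁ + V₁²/2g = 11.40 m; E₂ = y₂ + V₂²/2g = 4.243 m. ΔE = E₁ − E₂ = 7.155 m.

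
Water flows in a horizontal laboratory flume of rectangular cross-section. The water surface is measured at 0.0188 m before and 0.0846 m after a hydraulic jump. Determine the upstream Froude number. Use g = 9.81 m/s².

Fr₁ = 3.52

For a rectangular channel the momentum equation gives q² = ½·g·y₁·y₂·(y₁ + y₂) = ½×9.81×0.0188×0.0846×0.103 = 0.000807.
q = √0.000807 = 0.0284 m²/s.
V₁ = q/y₁ = 1.51 m/s; Fr₁ = V₁/√(g·y₁) = 3.52.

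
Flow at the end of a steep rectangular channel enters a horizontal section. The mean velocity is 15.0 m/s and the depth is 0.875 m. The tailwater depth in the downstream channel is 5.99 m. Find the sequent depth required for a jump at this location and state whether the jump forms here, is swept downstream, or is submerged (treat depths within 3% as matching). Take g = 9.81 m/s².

y₂ = 5.91 m; the jump forms here

Fr₁ = V₁/√(g·y₁) = 15.0/√(9.81×0.875) = 5.12.
Bélanger equation: y₂/y₁ = ½[√(1 + 8Fr₁²) − 1] = ½[√210.7 − 1] = 6.76.
y₂ = 6.76 × 0.875 = 5.91 m.
Tailwater y_tw = 5.99 m: y_tw ≈ y₂, so the jump forms here.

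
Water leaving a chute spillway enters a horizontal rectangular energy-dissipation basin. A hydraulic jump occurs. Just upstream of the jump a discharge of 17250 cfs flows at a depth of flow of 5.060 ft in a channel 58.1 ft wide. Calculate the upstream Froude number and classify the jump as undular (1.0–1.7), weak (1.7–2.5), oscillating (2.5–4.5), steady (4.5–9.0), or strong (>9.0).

q = Q/b = 17250/58.1 = 296.9 ft²/s; V₁ = q/y₁ = 58.68 ft/s. Fr₁ = V₁/√(g·y₁) = 4.597.
Fr₁ = 4.597 lies in the steady range.

Fr₁ = 4.597; steady jump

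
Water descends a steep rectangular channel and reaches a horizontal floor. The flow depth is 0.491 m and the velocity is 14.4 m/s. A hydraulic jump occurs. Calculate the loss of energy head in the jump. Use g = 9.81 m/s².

Fr₁ = V₁/√(g·y₁) = 14.4/√(9.81×0.491) = 6.56.
From the momentum equation for a rectangular channel, y₂/y₁ = ½[√(1 + 8Fr₁²) − 1] = ½[√345.4 − 1] = 8.79.
y₂ = 8.79 × 0.491 = 4.32 m.
q = V₁·y₁ = 14.4 × 0.491 = 7.07 m²/s. V₂ = q/y₂ = 7.07/4.32 = 1.64 m/s. E₁ = y₁ + V₁²/2g = 11.1 m; E₂ = y₂ + V₂²/2g = 4.45 m. ΔE = E₁ − E₂ = 6.61 m.

ΔE = 6.61 m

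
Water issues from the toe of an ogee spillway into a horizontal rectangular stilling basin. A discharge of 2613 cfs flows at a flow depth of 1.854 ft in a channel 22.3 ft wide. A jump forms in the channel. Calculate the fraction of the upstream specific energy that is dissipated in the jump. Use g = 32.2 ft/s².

ΔE/E₁ = 0.671 (67.1%)

q = Q/b = 2613/22.3 = 117.2 ft²/s; V₁ = q/y₁ = 63.20 ft/s. Fr₁ = V₁/√(g·y₁) = 8.180.
Bélanger equation: y₂/y₁ = ½[√(1 + 8Fr₁²) − 1] = ½[√536.27 − 1] = 11.08.
y₂ = 11.08 × 1.854 = 20.54 ft.
E₁ = y₁ + V₁²/2g = 63.88 ft. ΔE = (y₂ − y₁)³/(4y₁y₂) = 42.83 ft. ΔE/E₁ = 42.83/63.88 = 0.671.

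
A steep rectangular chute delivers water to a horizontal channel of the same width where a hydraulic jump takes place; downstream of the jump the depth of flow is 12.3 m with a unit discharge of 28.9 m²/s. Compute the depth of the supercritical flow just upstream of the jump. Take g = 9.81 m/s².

V₂ = q/y₂ = 28.9/12.3 = 2.35 m/s; Fr₂ = V₂/√(g·y₂) = 0.214.
The Bélanger relation is symmetric: y₁/y₂ = ½[√(1 + 8Fr₂²) − 1] = ½[√1.366 − 1] = 0.0844.
y₁ = 0.0844 × 12.3 = 1.04 m.

y₁ = 1.04 m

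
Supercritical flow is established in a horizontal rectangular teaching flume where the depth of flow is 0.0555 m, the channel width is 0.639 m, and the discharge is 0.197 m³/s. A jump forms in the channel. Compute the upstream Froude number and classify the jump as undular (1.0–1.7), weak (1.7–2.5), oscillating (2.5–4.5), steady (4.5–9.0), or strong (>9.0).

Fr₁ = 7.53; steady jump

q = Q/b = 0.197/0.639 = 0.308 m²/s; V₁ = q/y₁ = 5.55 m/s. Fr₁ = V₁/√(g·y₁) = 7.53.
Fr₁ = 7.53 lies in the steady range.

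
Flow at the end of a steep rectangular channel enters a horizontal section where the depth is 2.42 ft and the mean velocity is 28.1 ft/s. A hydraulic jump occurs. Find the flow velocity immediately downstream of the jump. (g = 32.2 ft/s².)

Fr₁ = V₁/√(g·y₁) = 28.1/√(32.2×2.42) = 3.18.
From the momentum equation for a rectangular channel, y₂/y₁ = ½[√(1 + 8Fr₁²) − 1] = ½[√82.06 − 1] = 4.03.
y₂ = 4.03 × 2.42 = 9.75 ft.
q = V₁·y₁ = 28.1 × 2.42 = 68.0 ft²/s.
V₂ = q/y₂ = 68.0/9.75 = 6.97 ft/s.

V₂ = 6.97 ft/s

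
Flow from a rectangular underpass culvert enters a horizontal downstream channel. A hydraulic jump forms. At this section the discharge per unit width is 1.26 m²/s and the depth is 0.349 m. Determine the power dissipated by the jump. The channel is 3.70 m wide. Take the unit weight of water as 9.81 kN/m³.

P = 3.84 kW

V₁ = q/y₁ = 1.26/0.349 = 3.61 m/s. Fr₁ = V₁/√(g·y₁) = 3.61/√(9.81×0.349) = 1.95.
By Bélanger, y₂/y₁ = ½[√(1 + 8Fr₁²) − 1] = ½[√31.46 − 1] = 2.30.
y₂ = 2.30 × 0.349 = 0.804 m.
Head loss: ΔE = (y₂ − y₁)³/(4y₁y₂) = (0.804 − 0.349)³/(4×0.349×0.804) = 0.0943/1.12 = 0.0840 m.
Q = q·b = 1.26 × 3.70 = 4.66 m³/s. P = γ·Q·ΔE = 9.81 × 4.66 × 0.0840 = 3.84 kW.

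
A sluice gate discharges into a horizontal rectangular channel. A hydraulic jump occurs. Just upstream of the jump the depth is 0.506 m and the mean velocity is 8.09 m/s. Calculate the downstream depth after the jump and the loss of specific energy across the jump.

y₂ = 2.36 m; ΔE = 1.33 m

Fr₁ = V₁/√(g·y₁) = 8.09/√(9.81×0.506) = 3.63.
Conjugate-depth relation: y₂/y₁ = ½[√(1 + 8Fr₁²) − 1] = ½[√106.5 − 1] = 4.66.
y₂ = 4.66 × 0.506 = 2.36 m.
q = V₁·y₁ = 8.09 × 0.506 = 4.09 m²/s. V₂ = q/y₂ = 4.09/2.36 = 1.74 m/s. E₁ = y₁ + V₁²/2g = 3.84 m; E₂ = y₂ + V₂²/2g = 2.51 m. ΔE = E₁ − E₂ = 1.33 m.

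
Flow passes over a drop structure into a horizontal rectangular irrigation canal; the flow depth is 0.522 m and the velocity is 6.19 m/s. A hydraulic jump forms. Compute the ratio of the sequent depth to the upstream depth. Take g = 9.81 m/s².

Fr₁ = V₁/√(g·y₁) = 6.19/√(9.81×0.522) = 2.74.
Bélanger equation: y₂/y₁ = ½[√(1 + 8Fr₁²) − 1] = ½[√60.86 − 1] = 3.40.

y₂/y₁ = 3.40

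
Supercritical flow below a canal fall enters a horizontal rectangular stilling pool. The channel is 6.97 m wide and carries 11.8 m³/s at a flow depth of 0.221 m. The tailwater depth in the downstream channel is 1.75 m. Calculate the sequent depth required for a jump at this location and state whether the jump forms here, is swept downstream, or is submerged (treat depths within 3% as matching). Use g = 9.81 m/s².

y₂ = 1.52 m; the jump is submerged

q = Q/b = 11.8/6.97 = 1.69 m²/s; V₁ = q/y₁ = 7.66 m/s. Fr₁ = V₁/√(g·y₁) = 5.20.
Conjugate-depth relation: y₂/y₁ = ½[√(1 + 8Fr₁²) − 1] = ½[√217.5 − 1] = 6.87.
y₂ = 6.87 × 0.221 = 1.52 m.
Tailwater y_tw = 1.75 m: y_tw > y₂, so the jump is submerged.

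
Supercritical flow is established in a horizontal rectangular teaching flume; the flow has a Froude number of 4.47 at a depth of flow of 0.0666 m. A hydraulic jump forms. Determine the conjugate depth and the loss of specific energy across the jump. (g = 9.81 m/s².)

y₂ = 0.389 m; ΔE = 0.323 m

Fr₁ = 4.47 (given).
Conjugate-depth relation: y₂/y₁ = ½[√(1 + 8Fr₁²) − 1] = ½[√160.8 − 1] = 5.84.
y₂ = 5.84 × 0.0666 = 0.389 m.
Head loss: ΔE = (y₂ − y₁)³/(4y₁y₂) = (0.389 − 0.0666)³/(4×0.0666×0.389) = 0.0335/0.104 = 0.323 m.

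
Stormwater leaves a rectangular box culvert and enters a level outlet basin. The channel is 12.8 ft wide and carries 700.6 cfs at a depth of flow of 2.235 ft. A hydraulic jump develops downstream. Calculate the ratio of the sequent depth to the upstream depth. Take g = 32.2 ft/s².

q = Q/b = 700.6/12.8 = 54.73 ft²/s; V₁ = q/y₁ = 24.49 ft/s. Fr₁ = V₁/√(g·y₁) = 2.887.
From the momentum equation for a rectangular channel, y₂/y₁ = ½[√(1 + 8Fr₁²) − 1] = ½[√67.669 − 1] = 3.613.

y₂/y₁ = 3.613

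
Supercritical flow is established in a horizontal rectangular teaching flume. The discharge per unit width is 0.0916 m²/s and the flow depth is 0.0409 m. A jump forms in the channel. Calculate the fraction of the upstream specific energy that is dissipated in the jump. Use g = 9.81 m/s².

ΔE/E₁ = 0.334 (33.4%)

V₁ = q/y₁ = 0.0916/0.0409 = 2.24 m/s. Fr₁ = V₁/√(g·y₁) = 2.24/√(9.81×0.0409) = 3.54.
Conjugate-depth relation: y₂/y₁ = ½[√(1 + 8Fr₁²) − 1] = ½[√101.0 − 1] = 4.53.
y₂ = 4.53 × 0.0409 = 0.185 m.
E₁ = y₁ + V₁²/2g = 0.297 m. ΔE = (y₂ − y₁)³/(4y₁y₂) = 0.0990 m. ΔE/E₁ = 0.0990/0.297 = 0.334.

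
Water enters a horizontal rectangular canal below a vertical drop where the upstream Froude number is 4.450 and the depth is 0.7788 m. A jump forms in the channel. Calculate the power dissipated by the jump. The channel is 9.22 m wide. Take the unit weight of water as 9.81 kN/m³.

P = 3236 kW

Fr₁ = 4.450 (given).
Bélanger equation: y₂/y₁ = ½[√(1 + 8Fr₁²) − 1] = ½[√159.42 − 1] = 5.813.
y₂ = 5.813 × 0.7788 = 4.527 m.
Head loss: ΔE = (y₂ − y₁)³/(4y₁y₂) = (4.527 − 0.7788)³/(4×0.7788×4.527) = 52.67/14.10 = 3.734 m.
V₁ = Fr₁·√(g·y₁) = 4.450×√(9.81×0.7788) = 12.30 m/s; q = V₁·y₁ = 9.579 m²/s. Q = q·b = 9.579 × 9.22 = 88.32 m³/s. P = γ·Q·ΔE = 9.81 × 88.32 × 3.734 = 3236 kW.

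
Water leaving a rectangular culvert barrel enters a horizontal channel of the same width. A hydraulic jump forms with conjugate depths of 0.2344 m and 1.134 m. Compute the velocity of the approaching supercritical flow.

For a rectangular channel the momentum equation gives q² = ½·g·y₁·y₂·(y₁ + y₂) = ½×9.81×0.2344×1.134×1.368 = 1.784.
q = √1.784 = 1.336 m²/s.
V₁ = q/y₁ = 1.336/0.2344 = 5.698 m/s.

V₁ = 5.698 m/s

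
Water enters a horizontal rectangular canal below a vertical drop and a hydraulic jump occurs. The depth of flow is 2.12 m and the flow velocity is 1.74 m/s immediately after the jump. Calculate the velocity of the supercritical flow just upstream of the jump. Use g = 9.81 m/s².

V₁ = 7.38 m/s

Fr₂ = V₂/√(g·y₂) = 1.74/√(9.81×2.12) = 0.382.
Since the conjugate-depth ratio holds either way, y₁/y₂ = ½[√(1 + 8Fr₂²) − 1] = ½[√2.165 − 1] = 0.236.
y₁ = 0.236 × 2.12 = 0.500 m.
V₁ = q/y₁ = 3.69/0.500 = 7.38 m/s.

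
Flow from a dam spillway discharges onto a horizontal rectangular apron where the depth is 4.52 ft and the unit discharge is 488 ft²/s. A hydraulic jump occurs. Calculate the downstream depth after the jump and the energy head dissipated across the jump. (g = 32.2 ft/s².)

V₁ = q/y₁ = 488/4.52 = 108 ft/s. Fr₁ = V₁/√(g·y₁) = 108/√(32.2×4.52) = 8.95.
By Bélanger, y₂/y₁ = ½[√(1 + 8Fr₁²) − 1] = ½[√641.7 − 1] = 12.2.
y₂ = 12.2 × 4.52 = 55.0 ft.
V₂ = q/y₂ = 488/55.0 = 8.87 ft/s. E₁ = y₁ + V₁²/2g = 186 ft; E₂ = y₂ + V₂²/2g = 56.2 ft. ΔE = E₁ − E₂ = 129 ft.

y₂ = 55.0 ft; ΔE = 129 ft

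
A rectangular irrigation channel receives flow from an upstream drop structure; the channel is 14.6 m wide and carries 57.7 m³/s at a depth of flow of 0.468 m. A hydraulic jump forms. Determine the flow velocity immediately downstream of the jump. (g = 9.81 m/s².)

V₂ = 1.66 m/s

q = Q/b = 57.7/14.6 = 3.95 m²/s; V₁ = q/y₁ = 8.44 m/s. Fr₁ = V₁/√(g·y₁) = 3.94.
From the momentum equation for a rectangular channel, y₂/y₁ = ½[√(1 + 8Fr₁²) − 1] = ½[√125.3 − 1] = 5.10.
y₂ = 5.10 × 0.468 = 2.38 m.
V₂ = q/y₂ = 3.95/2.38 = 1.66 m/s.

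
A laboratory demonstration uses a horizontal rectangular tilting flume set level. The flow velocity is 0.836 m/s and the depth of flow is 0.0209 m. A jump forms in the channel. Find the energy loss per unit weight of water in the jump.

Fr₁ = V₁/√(g·y₁) = 0.836/√(9.81×0.0209) = 1.85.
Conjugate-depth relation: y₂/y₁ = ½[√(1 + 8Fr₁²) − 1] = ½[√28.27 − 1] = 2.16.
y₂ = 2.16 × 0.0209 = 0.0451 m.
q = V₁·y₁ = 0.836 × 0.0209 = 0.0175 m²/s. V₂ = q/y₂ = 0.0175/0.0451 = 0.387 m/s. E₁ = y₁ + V₁²/2g = 0.0565 m; E₂ = y₂ + V₂²/2g = 0.0528 m. ΔE = E₁ − E₂ = 0.00376 m.

ΔE = 0.00376 m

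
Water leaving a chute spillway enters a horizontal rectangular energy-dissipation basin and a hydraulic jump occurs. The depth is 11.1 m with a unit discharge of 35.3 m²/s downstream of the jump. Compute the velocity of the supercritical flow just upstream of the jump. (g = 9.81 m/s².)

V₂ = q/y₂ = 35.3/11.1 = 3.18 m/s; Fr₂ = V₂/√(g·y₂) = 0.305.
Since the conjugate-depth ratio holds either way, y₁/y₂ = ½[√(1 + 8Fr₂²) − 1] = ½[√1.743 − 1] = 0.160.
y₁ = 0.160 × 11.1 = 1.78 m.
V₁ = q/y₁ = 35.3/1.78 = 19.9 m/s.

V₁ = 19.9 m/s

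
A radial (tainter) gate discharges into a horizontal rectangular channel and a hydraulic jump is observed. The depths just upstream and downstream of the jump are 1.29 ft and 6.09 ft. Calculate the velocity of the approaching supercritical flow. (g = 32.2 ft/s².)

For a rectangular channel the momentum equation gives q² = ½·g·y₁·y₂·(y₁ + y₂) = ½×32.2×1.29×6.09×7.38 = 933.
q = √933 = 30.6 ft²/s.
V₁ = q/y₁ = 30.6/1.29 = 23.7 ft/s.

V₁ = 23.7 ft/s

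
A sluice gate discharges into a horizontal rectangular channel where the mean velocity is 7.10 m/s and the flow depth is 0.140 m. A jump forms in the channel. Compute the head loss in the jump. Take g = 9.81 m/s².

Fr₁ = V₁/√(g·y₁) = 7.10/√(9.81×0.140) = 6.06.
By Bélanger, y₂/y₁ = ½[√(1 + 8Fr₁²) − 1] = ½[√294.6 − 1] = 8.08.
y₂ = 8.08 × 0.140 = 1.13 m.
Head loss: ΔE = (y₂ − y₁)³/(4y₁y₂) = (1.13 − 0.140)³/(4×0.140×1.13) = 0.975/0.634 = 1.54 m.

ΔE = 1.54 m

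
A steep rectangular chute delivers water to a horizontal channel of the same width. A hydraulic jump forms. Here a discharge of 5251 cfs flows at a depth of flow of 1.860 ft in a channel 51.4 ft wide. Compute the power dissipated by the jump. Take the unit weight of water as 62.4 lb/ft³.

P = 18127 hp

q = Q/b = 5251/51.4 = 102.2 ft²/s; V₁ = q/y₁ = 54.92 ft/s. Fr₁ = V₁/√(g·y₁) = 7.097.
Bélanger equation: y₂/y₁ = ½[√(1 + 8Fr₁²) − 1] = ½[√403.95 − 1] = 9.549.
y₂ = 9.549 × 1.860 = 17.76 ft.
V₂ = q/y₂ = 102.2/17.76 = 5.752 ft/s. E₁ = y₁ + V₁²/2g = 48.70 ft; E₂ = y₂ + V₂²/2g = 18.28 ft. ΔE = E₁ − E₂ = 30.43 ft.
P = γ·Q·ΔE/550 = 62.4 × 5251 × 30.43 / 550 = 18127 hp.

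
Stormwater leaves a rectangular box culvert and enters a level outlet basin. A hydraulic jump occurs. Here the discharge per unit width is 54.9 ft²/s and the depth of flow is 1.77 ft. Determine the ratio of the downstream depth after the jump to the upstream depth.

y₂/y₁ = 5.33

V₁ = q/y₁ = 54.9/1.77 = 31.0 ft/s. Fr₁ = V₁/√(g·y₁) = 31.0/√(32.2×1.77) = 4.11.
From the momentum equation for a rectangular channel, y₂/y₁ = ½[√(1 + 8Fr₁²) − 1] = ½[√136.0 − 1] = 5.33.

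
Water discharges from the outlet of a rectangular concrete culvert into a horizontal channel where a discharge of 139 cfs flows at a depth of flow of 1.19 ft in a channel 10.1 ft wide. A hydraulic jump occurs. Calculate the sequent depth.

y₂ = 2.60 ft

q = Q/b = 139/10.1 = 13.8 ft²/s; V₁ = q/y₁ = 11.6 ft/s. Fr₁ = V₁/√(g·y₁) = 1.87.
Bélanger equation: y₂/y₁ = ½[√(1 + 8Fr₁²) − 1] = ½[√28.92 − 1] = 2.19.
y₂ = 2.19 × 1.19 = 2.60 ft.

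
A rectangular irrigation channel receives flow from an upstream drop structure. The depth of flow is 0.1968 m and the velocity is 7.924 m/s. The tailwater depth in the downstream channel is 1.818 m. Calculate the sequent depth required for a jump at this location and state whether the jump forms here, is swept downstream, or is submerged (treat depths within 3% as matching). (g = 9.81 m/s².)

Fr₁ = V₁/√(g·y₁) = 7.924/√(9.81×0.1968) = 5.703.
Conjugate-depth relation: y₂/y₁ = ½[√(1 + 8Fr₁²) − 1] = ½[√261.19 − 1] = 7.581.
y₂ = 7.581 × 0.1968 = 1.492 m.
Tailwater y_tw = 1.818 m: y_tw > y₂, so the jump is submerged.

y₂ = 1.492 m; the jump is submerged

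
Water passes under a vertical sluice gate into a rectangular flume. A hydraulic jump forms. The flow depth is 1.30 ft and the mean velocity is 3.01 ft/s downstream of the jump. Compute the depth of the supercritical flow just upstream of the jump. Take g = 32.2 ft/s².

y₁ = 0.424 ft

Fr₂ = V₂/√(g·y₂) = 3.01/√(32.2×1.30) = 0.465.
From the momentum equation (using Fr₂), y₁/y₂ = ½[√(1 + 8Fr₂²) − 1] = ½[√2.732 − 1] = 0.326.
y₁ = 0.326 × 1.30 = 0.424 ft.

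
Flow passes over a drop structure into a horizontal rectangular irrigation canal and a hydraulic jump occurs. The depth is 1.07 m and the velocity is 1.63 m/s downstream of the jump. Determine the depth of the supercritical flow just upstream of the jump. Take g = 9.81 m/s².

y₁ = 0.395 m

Fr₂ = V₂/√(g·y₂) = 1.63/√(9.81×1.07) = 0.503.
Since the conjugate-depth ratio holds either way, y₁/y₂ = ½[√(1 + 8Fr₂²) − 1] = ½[√3.025 − 1] = 0.370.
y₁ = 0.370 × 1.07 = 0.395 m.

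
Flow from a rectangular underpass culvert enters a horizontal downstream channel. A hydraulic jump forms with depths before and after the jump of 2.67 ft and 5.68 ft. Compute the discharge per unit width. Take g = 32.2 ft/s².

For a rectangular channel the momentum equation gives q² = ½·g·y₁·y₂·(y₁ + y₂) = ½×32.2×2.67×5.68×8.35 = 2039.
q = √2039 = 45.2 ft²/s.

q = 45.2 ft²/s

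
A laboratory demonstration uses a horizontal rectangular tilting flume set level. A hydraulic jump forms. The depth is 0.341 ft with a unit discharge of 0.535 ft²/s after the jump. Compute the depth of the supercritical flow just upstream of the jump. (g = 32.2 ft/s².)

y₁ = 0.114 ft

V₂ = q/y₂ = 0.535/0.341 = 1.57 ft/s; Fr₂ = V₂/√(g·y₂) = 0.473.
The Bélanger relation is symmetric: y₁/y₂ = ½[√(1 + 8Fr₂²) − 1] = ½[√2.793 − 1] = 0.336.
y₁ = 0.336 × 0.341 = 0.114 ft.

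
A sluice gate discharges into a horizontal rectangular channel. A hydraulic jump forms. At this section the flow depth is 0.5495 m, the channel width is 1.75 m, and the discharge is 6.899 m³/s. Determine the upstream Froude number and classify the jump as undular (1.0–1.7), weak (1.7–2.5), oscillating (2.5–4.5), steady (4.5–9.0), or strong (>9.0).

q = Q/b = 6.899/1.75 = 3.942 m²/s; V₁ = q/y₁ = 7.174 m/s. Fr₁ = V₁/√(g·y₁) = 3.090.
Fr₁ = 3.090 lies in the oscillating range.

Fr₁ = 3.090; oscillating jump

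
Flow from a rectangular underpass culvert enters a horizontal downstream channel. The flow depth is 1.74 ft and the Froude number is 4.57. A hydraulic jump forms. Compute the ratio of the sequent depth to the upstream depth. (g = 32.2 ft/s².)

y₂/y₁ = 5.98

Fr₁ = 4.57 (given).
From the momentum equation for a rectangular channel, y₂/y₁ = ½[√(1 + 8Fr₁²) − 1] = ½[√168.1 − 1] = 5.98.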